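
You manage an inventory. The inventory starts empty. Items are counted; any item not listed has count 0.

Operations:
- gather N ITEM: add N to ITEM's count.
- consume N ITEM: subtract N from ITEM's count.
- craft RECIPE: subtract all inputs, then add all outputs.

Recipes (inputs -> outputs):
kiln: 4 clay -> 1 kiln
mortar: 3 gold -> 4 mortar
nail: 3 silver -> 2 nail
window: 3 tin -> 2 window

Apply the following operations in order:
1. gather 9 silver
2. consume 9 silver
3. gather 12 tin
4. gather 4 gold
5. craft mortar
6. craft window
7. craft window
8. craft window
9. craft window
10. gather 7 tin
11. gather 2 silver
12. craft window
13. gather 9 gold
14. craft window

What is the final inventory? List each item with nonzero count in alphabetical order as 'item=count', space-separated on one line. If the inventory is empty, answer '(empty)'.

After 1 (gather 9 silver): silver=9
After 2 (consume 9 silver): (empty)
After 3 (gather 12 tin): tin=12
After 4 (gather 4 gold): gold=4 tin=12
After 5 (craft mortar): gold=1 mortar=4 tin=12
After 6 (craft window): gold=1 mortar=4 tin=9 window=2
After 7 (craft window): gold=1 mortar=4 tin=6 window=4
After 8 (craft window): gold=1 mortar=4 tin=3 window=6
After 9 (craft window): gold=1 mortar=4 window=8
After 10 (gather 7 tin): gold=1 mortar=4 tin=7 window=8
After 11 (gather 2 silver): gold=1 mortar=4 silver=2 tin=7 window=8
After 12 (craft window): gold=1 mortar=4 silver=2 tin=4 window=10
After 13 (gather 9 gold): gold=10 mortar=4 silver=2 tin=4 window=10
After 14 (craft window): gold=10 mortar=4 silver=2 tin=1 window=12

Answer: gold=10 mortar=4 silver=2 tin=1 window=12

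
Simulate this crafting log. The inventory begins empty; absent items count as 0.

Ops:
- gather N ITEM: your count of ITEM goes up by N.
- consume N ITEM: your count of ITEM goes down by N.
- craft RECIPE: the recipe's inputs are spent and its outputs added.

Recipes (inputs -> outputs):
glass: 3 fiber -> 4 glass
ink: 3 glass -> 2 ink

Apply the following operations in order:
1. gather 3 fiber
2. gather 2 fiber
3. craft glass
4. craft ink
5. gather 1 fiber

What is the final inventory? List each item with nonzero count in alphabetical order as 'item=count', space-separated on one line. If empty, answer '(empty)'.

Answer: fiber=3 glass=1 ink=2

Derivation:
After 1 (gather 3 fiber): fiber=3
After 2 (gather 2 fiber): fiber=5
After 3 (craft glass): fiber=2 glass=4
After 4 (craft ink): fiber=2 glass=1 ink=2
After 5 (gather 1 fiber): fiber=3 glass=1 ink=2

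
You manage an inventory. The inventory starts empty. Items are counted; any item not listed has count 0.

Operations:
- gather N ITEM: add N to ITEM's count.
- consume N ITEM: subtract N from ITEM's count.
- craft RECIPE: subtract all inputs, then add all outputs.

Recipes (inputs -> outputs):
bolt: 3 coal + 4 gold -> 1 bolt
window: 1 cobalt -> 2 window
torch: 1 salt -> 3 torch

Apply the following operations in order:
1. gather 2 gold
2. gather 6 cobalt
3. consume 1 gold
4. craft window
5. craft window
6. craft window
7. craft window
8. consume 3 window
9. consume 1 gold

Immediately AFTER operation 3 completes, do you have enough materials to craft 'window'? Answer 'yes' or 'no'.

Answer: yes

Derivation:
After 1 (gather 2 gold): gold=2
After 2 (gather 6 cobalt): cobalt=6 gold=2
After 3 (consume 1 gold): cobalt=6 gold=1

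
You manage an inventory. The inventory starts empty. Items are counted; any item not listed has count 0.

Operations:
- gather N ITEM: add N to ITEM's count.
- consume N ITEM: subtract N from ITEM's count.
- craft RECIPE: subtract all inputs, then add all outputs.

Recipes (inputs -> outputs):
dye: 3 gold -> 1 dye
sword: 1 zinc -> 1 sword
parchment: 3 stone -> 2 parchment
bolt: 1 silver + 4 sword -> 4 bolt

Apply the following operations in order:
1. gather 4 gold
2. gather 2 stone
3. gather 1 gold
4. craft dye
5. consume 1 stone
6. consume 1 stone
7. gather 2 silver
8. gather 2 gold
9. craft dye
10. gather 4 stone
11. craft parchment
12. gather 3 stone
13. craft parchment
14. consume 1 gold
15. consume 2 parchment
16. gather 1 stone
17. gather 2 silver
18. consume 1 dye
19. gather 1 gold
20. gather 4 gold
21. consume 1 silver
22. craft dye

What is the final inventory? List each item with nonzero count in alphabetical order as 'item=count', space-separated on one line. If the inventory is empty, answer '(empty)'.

After 1 (gather 4 gold): gold=4
After 2 (gather 2 stone): gold=4 stone=2
After 3 (gather 1 gold): gold=5 stone=2
After 4 (craft dye): dye=1 gold=2 stone=2
After 5 (consume 1 stone): dye=1 gold=2 stone=1
After 6 (consume 1 stone): dye=1 gold=2
After 7 (gather 2 silver): dye=1 gold=2 silver=2
After 8 (gather 2 gold): dye=1 gold=4 silver=2
After 9 (craft dye): dye=2 gold=1 silver=2
After 10 (gather 4 stone): dye=2 gold=1 silver=2 stone=4
After 11 (craft parchment): dye=2 gold=1 parchment=2 silver=2 stone=1
After 12 (gather 3 stone): dye=2 gold=1 parchment=2 silver=2 stone=4
After 13 (craft parchment): dye=2 gold=1 parchment=4 silver=2 stone=1
After 14 (consume 1 gold): dye=2 parchment=4 silver=2 stone=1
After 15 (consume 2 parchment): dye=2 parchment=2 silver=2 stone=1
After 16 (gather 1 stone): dye=2 parchment=2 silver=2 stone=2
After 17 (gather 2 silver): dye=2 parchment=2 silver=4 stone=2
After 18 (consume 1 dye): dye=1 parchment=2 silver=4 stone=2
After 19 (gather 1 gold): dye=1 gold=1 parchment=2 silver=4 stone=2
After 20 (gather 4 gold): dye=1 gold=5 parchment=2 silver=4 stone=2
After 21 (consume 1 silver): dye=1 gold=5 parchment=2 silver=3 stone=2
After 22 (craft dye): dye=2 gold=2 parchment=2 silver=3 stone=2

Answer: dye=2 gold=2 parchment=2 silver=3 stone=2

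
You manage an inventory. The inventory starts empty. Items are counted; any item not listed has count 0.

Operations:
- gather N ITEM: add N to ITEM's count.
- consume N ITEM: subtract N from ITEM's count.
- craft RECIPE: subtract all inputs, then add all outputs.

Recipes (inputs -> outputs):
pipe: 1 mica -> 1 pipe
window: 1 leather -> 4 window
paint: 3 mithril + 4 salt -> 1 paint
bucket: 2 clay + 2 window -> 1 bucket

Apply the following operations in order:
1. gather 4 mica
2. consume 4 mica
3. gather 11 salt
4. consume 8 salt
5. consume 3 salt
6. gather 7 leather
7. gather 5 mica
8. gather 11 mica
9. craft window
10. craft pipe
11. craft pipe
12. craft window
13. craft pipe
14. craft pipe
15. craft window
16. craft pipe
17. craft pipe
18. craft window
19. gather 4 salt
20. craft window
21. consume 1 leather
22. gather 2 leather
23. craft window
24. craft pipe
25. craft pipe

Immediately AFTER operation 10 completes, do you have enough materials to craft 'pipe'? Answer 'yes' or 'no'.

After 1 (gather 4 mica): mica=4
After 2 (consume 4 mica): (empty)
After 3 (gather 11 salt): salt=11
After 4 (consume 8 salt): salt=3
After 5 (consume 3 salt): (empty)
After 6 (gather 7 leather): leather=7
After 7 (gather 5 mica): leather=7 mica=5
After 8 (gather 11 mica): leather=7 mica=16
After 9 (craft window): leather=6 mica=16 window=4
After 10 (craft pipe): leather=6 mica=15 pipe=1 window=4

Answer: yes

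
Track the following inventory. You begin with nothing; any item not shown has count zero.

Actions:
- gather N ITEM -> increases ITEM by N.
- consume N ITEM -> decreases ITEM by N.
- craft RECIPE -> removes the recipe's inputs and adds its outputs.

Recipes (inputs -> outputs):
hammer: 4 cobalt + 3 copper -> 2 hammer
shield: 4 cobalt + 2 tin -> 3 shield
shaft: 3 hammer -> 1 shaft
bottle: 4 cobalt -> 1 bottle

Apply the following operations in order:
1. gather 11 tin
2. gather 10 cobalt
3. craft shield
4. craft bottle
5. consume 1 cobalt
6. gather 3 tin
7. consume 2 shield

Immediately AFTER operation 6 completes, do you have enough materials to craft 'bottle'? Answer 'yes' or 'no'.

Answer: no

Derivation:
After 1 (gather 11 tin): tin=11
After 2 (gather 10 cobalt): cobalt=10 tin=11
After 3 (craft shield): cobalt=6 shield=3 tin=9
After 4 (craft bottle): bottle=1 cobalt=2 shield=3 tin=9
After 5 (consume 1 cobalt): bottle=1 cobalt=1 shield=3 tin=9
After 6 (gather 3 tin): bottle=1 cobalt=1 shield=3 tin=12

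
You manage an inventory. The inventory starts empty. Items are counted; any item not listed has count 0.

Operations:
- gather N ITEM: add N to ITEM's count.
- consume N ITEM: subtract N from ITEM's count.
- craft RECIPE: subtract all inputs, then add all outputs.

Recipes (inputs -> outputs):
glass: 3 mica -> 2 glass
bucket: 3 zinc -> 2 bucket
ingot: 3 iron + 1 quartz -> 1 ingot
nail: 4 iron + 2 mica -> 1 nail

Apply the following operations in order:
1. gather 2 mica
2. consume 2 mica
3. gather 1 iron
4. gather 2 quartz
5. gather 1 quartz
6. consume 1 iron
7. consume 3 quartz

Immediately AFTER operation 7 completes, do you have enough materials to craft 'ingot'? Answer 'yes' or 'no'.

After 1 (gather 2 mica): mica=2
After 2 (consume 2 mica): (empty)
After 3 (gather 1 iron): iron=1
After 4 (gather 2 quartz): iron=1 quartz=2
After 5 (gather 1 quartz): iron=1 quartz=3
After 6 (consume 1 iron): quartz=3
After 7 (consume 3 quartz): (empty)

Answer: no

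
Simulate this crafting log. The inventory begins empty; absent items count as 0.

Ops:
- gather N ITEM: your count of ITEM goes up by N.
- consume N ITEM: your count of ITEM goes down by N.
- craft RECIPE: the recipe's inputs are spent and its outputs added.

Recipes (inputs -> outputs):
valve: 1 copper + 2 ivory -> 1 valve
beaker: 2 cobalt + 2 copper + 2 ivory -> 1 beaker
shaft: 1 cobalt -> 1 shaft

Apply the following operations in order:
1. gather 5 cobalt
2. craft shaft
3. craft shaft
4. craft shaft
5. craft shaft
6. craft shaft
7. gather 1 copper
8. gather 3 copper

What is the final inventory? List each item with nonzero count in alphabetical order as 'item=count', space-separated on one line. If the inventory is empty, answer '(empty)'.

After 1 (gather 5 cobalt): cobalt=5
After 2 (craft shaft): cobalt=4 shaft=1
After 3 (craft shaft): cobalt=3 shaft=2
After 4 (craft shaft): cobalt=2 shaft=3
After 5 (craft shaft): cobalt=1 shaft=4
After 6 (craft shaft): shaft=5
After 7 (gather 1 copper): copper=1 shaft=5
After 8 (gather 3 copper): copper=4 shaft=5

Answer: copper=4 shaft=5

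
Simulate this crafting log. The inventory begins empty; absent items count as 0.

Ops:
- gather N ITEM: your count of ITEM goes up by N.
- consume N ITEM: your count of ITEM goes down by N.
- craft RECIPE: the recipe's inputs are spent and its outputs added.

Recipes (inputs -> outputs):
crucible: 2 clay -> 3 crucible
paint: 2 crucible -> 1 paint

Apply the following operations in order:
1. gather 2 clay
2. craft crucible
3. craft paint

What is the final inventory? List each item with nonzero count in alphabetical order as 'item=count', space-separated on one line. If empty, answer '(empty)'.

Answer: crucible=1 paint=1

Derivation:
After 1 (gather 2 clay): clay=2
After 2 (craft crucible): crucible=3
After 3 (craft paint): crucible=1 paint=1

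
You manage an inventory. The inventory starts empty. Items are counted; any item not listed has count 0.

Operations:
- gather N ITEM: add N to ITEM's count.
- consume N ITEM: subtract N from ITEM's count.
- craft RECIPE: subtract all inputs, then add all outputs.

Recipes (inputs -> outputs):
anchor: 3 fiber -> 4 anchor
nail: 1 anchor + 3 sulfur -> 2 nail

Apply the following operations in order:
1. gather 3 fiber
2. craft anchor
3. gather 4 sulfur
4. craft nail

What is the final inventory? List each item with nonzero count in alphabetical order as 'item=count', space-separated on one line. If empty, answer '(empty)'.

After 1 (gather 3 fiber): fiber=3
After 2 (craft anchor): anchor=4
After 3 (gather 4 sulfur): anchor=4 sulfur=4
After 4 (craft nail): anchor=3 nail=2 sulfur=1

Answer: anchor=3 nail=2 sulfur=1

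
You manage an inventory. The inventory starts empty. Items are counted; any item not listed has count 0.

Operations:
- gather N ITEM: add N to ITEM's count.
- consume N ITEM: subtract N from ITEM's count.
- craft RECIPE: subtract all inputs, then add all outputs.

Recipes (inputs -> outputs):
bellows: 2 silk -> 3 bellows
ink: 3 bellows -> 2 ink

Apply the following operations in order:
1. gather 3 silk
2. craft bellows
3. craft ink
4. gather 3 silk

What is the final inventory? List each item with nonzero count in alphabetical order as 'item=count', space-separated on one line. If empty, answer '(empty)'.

Answer: ink=2 silk=4

Derivation:
After 1 (gather 3 silk): silk=3
After 2 (craft bellows): bellows=3 silk=1
After 3 (craft ink): ink=2 silk=1
After 4 (gather 3 silk): ink=2 silk=4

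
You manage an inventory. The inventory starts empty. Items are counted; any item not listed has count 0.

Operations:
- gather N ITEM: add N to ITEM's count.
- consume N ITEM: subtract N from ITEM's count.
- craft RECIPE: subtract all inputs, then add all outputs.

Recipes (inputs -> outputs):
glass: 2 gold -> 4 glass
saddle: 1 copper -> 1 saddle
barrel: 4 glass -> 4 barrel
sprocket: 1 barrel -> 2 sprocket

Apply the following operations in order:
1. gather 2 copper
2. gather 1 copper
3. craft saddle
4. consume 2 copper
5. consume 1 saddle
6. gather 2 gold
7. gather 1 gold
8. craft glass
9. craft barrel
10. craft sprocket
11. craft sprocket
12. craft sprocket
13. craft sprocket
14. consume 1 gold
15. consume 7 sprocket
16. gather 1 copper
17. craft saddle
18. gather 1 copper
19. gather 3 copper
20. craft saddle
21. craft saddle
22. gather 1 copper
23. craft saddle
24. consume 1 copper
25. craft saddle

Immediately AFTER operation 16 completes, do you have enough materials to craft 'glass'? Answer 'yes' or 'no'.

Answer: no

Derivation:
After 1 (gather 2 copper): copper=2
After 2 (gather 1 copper): copper=3
After 3 (craft saddle): copper=2 saddle=1
After 4 (consume 2 copper): saddle=1
After 5 (consume 1 saddle): (empty)
After 6 (gather 2 gold): gold=2
After 7 (gather 1 gold): gold=3
After 8 (craft glass): glass=4 gold=1
After 9 (craft barrel): barrel=4 gold=1
After 10 (craft sprocket): barrel=3 gold=1 sprocket=2
After 11 (craft sprocket): barrel=2 gold=1 sprocket=4
After 12 (craft sprocket): barrel=1 gold=1 sprocket=6
After 13 (craft sprocket): gold=1 sprocket=8
After 14 (consume 1 gold): sprocket=8
After 15 (consume 7 sprocket): sprocket=1
After 16 (gather 1 copper): copper=1 sprocket=1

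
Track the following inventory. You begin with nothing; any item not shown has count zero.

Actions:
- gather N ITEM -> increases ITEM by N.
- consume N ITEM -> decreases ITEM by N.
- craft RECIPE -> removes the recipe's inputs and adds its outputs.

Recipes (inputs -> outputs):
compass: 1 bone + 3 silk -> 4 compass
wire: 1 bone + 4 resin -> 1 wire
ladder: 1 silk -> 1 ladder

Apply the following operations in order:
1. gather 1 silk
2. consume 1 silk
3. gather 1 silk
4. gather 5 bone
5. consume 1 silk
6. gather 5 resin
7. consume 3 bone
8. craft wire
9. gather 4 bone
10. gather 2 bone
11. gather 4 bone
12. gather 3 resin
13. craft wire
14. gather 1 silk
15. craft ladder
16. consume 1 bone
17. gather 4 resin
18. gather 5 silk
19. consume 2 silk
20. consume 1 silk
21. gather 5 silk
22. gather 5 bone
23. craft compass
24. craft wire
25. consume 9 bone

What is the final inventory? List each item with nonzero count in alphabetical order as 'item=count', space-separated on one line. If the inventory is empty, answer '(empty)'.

Answer: bone=3 compass=4 ladder=1 silk=4 wire=3

Derivation:
After 1 (gather 1 silk): silk=1
After 2 (consume 1 silk): (empty)
After 3 (gather 1 silk): silk=1
After 4 (gather 5 bone): bone=5 silk=1
After 5 (consume 1 silk): bone=5
After 6 (gather 5 resin): bone=5 resin=5
After 7 (consume 3 bone): bone=2 resin=5
After 8 (craft wire): bone=1 resin=1 wire=1
After 9 (gather 4 bone): bone=5 resin=1 wire=1
After 10 (gather 2 bone): bone=7 resin=1 wire=1
After 11 (gather 4 bone): bone=11 resin=1 wire=1
After 12 (gather 3 resin): bone=11 resin=4 wire=1
After 13 (craft wire): bone=10 wire=2
After 14 (gather 1 silk): bone=10 silk=1 wire=2
After 15 (craft ladder): bone=10 ladder=1 wire=2
After 16 (consume 1 bone): bone=9 ladder=1 wire=2
After 17 (gather 4 resin): bone=9 ladder=1 resin=4 wire=2
After 18 (gather 5 silk): bone=9 ladder=1 resin=4 silk=5 wire=2
After 19 (consume 2 silk): bone=9 ladder=1 resin=4 silk=3 wire=2
After 20 (consume 1 silk): bone=9 ladder=1 resin=4 silk=2 wire=2
After 21 (gather 5 silk): bone=9 ladder=1 resin=4 silk=7 wire=2
After 22 (gather 5 bone): bone=14 ladder=1 resin=4 silk=7 wire=2
After 23 (craft compass): bone=13 compass=4 ladder=1 resin=4 silk=4 wire=2
After 24 (craft wire): bone=12 compass=4 ladder=1 silk=4 wire=3
After 25 (consume 9 bone): bone=3 compass=4 ladder=1 silk=4 wire=3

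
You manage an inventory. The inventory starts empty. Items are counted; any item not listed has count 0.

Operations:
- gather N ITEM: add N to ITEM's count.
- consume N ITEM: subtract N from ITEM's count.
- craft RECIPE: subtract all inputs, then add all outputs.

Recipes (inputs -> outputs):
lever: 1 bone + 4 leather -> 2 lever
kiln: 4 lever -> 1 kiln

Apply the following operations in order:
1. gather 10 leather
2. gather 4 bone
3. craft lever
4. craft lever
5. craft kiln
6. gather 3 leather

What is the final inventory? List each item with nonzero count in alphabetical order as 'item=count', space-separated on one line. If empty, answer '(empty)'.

After 1 (gather 10 leather): leather=10
After 2 (gather 4 bone): bone=4 leather=10
After 3 (craft lever): bone=3 leather=6 lever=2
After 4 (craft lever): bone=2 leather=2 lever=4
After 5 (craft kiln): bone=2 kiln=1 leather=2
After 6 (gather 3 leather): bone=2 kiln=1 leather=5

Answer: bone=2 kiln=1 leather=5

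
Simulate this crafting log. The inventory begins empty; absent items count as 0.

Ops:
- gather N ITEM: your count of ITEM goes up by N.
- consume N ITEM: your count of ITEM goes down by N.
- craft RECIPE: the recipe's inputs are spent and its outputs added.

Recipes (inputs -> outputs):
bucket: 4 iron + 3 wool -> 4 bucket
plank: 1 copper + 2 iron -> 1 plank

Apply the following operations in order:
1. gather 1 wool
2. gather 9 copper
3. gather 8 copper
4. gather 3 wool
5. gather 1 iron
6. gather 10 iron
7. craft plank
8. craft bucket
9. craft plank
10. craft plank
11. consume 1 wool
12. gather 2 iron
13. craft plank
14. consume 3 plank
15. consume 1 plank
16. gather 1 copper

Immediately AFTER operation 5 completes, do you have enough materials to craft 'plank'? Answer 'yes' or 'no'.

After 1 (gather 1 wool): wool=1
After 2 (gather 9 copper): copper=9 wool=1
After 3 (gather 8 copper): copper=17 wool=1
After 4 (gather 3 wool): copper=17 wool=4
After 5 (gather 1 iron): copper=17 iron=1 wool=4

Answer: no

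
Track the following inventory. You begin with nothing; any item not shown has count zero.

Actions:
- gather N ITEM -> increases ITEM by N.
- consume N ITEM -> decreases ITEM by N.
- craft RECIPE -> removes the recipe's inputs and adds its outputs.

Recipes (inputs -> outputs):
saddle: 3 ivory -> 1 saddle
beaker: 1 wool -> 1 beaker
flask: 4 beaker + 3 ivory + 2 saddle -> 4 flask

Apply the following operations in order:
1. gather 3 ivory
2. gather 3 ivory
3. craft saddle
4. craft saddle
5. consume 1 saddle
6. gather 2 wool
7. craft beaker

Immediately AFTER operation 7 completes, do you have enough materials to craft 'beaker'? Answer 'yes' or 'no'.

After 1 (gather 3 ivory): ivory=3
After 2 (gather 3 ivory): ivory=6
After 3 (craft saddle): ivory=3 saddle=1
After 4 (craft saddle): saddle=2
After 5 (consume 1 saddle): saddle=1
After 6 (gather 2 wool): saddle=1 wool=2
After 7 (craft beaker): beaker=1 saddle=1 wool=1

Answer: yes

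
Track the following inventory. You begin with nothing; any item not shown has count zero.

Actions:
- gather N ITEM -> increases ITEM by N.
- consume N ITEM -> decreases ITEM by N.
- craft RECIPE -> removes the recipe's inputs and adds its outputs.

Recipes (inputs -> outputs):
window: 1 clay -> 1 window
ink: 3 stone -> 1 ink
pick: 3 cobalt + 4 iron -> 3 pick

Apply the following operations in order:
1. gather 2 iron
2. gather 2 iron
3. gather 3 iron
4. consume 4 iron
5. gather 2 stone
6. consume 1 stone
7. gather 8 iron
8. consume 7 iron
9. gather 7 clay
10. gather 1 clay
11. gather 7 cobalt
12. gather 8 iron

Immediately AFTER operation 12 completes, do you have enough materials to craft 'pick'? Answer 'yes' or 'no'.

Answer: yes

Derivation:
After 1 (gather 2 iron): iron=2
After 2 (gather 2 iron): iron=4
After 3 (gather 3 iron): iron=7
After 4 (consume 4 iron): iron=3
After 5 (gather 2 stone): iron=3 stone=2
After 6 (consume 1 stone): iron=3 stone=1
After 7 (gather 8 iron): iron=11 stone=1
After 8 (consume 7 iron): iron=4 stone=1
After 9 (gather 7 clay): clay=7 iron=4 stone=1
After 10 (gather 1 clay): clay=8 iron=4 stone=1
After 11 (gather 7 cobalt): clay=8 cobalt=7 iron=4 stone=1
After 12 (gather 8 iron): clay=8 cobalt=7 iron=12 stone=1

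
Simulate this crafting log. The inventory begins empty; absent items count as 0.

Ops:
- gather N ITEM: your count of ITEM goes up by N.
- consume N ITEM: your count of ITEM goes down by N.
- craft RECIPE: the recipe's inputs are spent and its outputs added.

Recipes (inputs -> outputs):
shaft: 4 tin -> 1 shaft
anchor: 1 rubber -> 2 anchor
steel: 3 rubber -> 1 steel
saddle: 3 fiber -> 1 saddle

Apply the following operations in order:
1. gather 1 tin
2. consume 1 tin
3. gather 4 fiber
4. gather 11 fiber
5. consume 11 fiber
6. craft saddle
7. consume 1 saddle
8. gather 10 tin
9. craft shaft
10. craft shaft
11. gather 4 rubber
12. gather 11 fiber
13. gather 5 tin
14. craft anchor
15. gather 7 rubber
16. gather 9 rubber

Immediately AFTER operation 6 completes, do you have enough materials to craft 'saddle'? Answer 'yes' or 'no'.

After 1 (gather 1 tin): tin=1
After 2 (consume 1 tin): (empty)
After 3 (gather 4 fiber): fiber=4
After 4 (gather 11 fiber): fiber=15
After 5 (consume 11 fiber): fiber=4
After 6 (craft saddle): fiber=1 saddle=1

Answer: no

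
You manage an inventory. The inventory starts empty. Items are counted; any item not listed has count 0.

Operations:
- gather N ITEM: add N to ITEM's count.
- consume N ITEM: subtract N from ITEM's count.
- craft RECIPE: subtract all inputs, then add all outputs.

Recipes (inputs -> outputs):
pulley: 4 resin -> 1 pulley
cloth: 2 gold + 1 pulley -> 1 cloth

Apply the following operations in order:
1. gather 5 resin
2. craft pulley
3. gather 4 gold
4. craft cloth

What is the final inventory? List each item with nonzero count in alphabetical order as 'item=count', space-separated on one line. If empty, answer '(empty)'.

After 1 (gather 5 resin): resin=5
After 2 (craft pulley): pulley=1 resin=1
After 3 (gather 4 gold): gold=4 pulley=1 resin=1
After 4 (craft cloth): cloth=1 gold=2 resin=1

Answer: cloth=1 gold=2 resin=1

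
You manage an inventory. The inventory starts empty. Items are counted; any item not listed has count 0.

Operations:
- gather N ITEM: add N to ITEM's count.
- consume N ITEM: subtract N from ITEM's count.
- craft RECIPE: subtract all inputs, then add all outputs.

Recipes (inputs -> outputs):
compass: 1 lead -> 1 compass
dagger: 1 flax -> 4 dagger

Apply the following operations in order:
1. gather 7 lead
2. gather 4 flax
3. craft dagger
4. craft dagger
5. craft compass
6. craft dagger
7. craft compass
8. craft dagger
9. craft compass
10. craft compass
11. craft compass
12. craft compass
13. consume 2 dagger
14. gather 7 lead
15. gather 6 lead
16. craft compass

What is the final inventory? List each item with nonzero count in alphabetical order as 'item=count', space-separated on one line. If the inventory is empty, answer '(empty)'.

Answer: compass=7 dagger=14 lead=13

Derivation:
After 1 (gather 7 lead): lead=7
After 2 (gather 4 flax): flax=4 lead=7
After 3 (craft dagger): dagger=4 flax=3 lead=7
After 4 (craft dagger): dagger=8 flax=2 lead=7
After 5 (craft compass): compass=1 dagger=8 flax=2 lead=6
After 6 (craft dagger): compass=1 dagger=12 flax=1 lead=6
After 7 (craft compass): compass=2 dagger=12 flax=1 lead=5
After 8 (craft dagger): compass=2 dagger=16 lead=5
After 9 (craft compass): compass=3 dagger=16 lead=4
After 10 (craft compass): compass=4 dagger=16 lead=3
After 11 (craft compass): compass=5 dagger=16 lead=2
After 12 (craft compass): compass=6 dagger=16 lead=1
After 13 (consume 2 dagger): compass=6 dagger=14 lead=1
After 14 (gather 7 lead): compass=6 dagger=14 lead=8
After 15 (gather 6 lead): compass=6 dagger=14 lead=14
After 16 (craft compass): compass=7 dagger=14 lead=13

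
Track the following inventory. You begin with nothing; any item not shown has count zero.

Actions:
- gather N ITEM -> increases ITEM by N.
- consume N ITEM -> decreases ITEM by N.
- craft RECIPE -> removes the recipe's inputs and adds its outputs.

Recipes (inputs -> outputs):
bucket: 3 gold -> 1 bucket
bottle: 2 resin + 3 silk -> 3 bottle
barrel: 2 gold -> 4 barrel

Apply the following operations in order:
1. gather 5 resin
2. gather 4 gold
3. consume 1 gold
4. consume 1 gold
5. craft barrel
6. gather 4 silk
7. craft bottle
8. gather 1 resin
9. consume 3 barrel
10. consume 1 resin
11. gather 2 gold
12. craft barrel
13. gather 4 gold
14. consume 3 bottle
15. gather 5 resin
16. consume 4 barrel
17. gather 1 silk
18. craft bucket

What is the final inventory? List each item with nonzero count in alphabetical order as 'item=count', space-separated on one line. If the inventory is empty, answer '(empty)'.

Answer: barrel=1 bucket=1 gold=1 resin=8 silk=2

Derivation:
After 1 (gather 5 resin): resin=5
After 2 (gather 4 gold): gold=4 resin=5
After 3 (consume 1 gold): gold=3 resin=5
After 4 (consume 1 gold): gold=2 resin=5
After 5 (craft barrel): barrel=4 resin=5
After 6 (gather 4 silk): barrel=4 resin=5 silk=4
After 7 (craft bottle): barrel=4 bottle=3 resin=3 silk=1
After 8 (gather 1 resin): barrel=4 bottle=3 resin=4 silk=1
After 9 (consume 3 barrel): barrel=1 bottle=3 resin=4 silk=1
After 10 (consume 1 resin): barrel=1 bottle=3 resin=3 silk=1
After 11 (gather 2 gold): barrel=1 bottle=3 gold=2 resin=3 silk=1
After 12 (craft barrel): barrel=5 bottle=3 resin=3 silk=1
After 13 (gather 4 gold): barrel=5 bottle=3 gold=4 resin=3 silk=1
After 14 (consume 3 bottle): barrel=5 gold=4 resin=3 silk=1
After 15 (gather 5 resin): barrel=5 gold=4 resin=8 silk=1
After 16 (consume 4 barrel): barrel=1 gold=4 resin=8 silk=1
After 17 (gather 1 silk): barrel=1 gold=4 resin=8 silk=2
After 18 (craft bucket): barrel=1 bucket=1 gold=1 resin=8 silk=2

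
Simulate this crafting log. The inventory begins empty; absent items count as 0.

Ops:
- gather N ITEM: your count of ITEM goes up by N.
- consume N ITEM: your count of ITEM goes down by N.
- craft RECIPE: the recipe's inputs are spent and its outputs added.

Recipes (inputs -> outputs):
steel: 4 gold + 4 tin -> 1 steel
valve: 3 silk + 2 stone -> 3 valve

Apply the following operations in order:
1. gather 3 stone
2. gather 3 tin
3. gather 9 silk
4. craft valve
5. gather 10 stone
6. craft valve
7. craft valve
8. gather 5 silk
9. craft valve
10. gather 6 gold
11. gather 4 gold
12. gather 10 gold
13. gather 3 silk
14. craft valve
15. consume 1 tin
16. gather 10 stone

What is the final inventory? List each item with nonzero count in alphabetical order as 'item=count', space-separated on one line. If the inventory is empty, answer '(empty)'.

Answer: gold=20 silk=2 stone=13 tin=2 valve=15

Derivation:
After 1 (gather 3 stone): stone=3
After 2 (gather 3 tin): stone=3 tin=3
After 3 (gather 9 silk): silk=9 stone=3 tin=3
After 4 (craft valve): silk=6 stone=1 tin=3 valve=3
After 5 (gather 10 stone): silk=6 stone=11 tin=3 valve=3
After 6 (craft valve): silk=3 stone=9 tin=3 valve=6
After 7 (craft valve): stone=7 tin=3 valve=9
After 8 (gather 5 silk): silk=5 stone=7 tin=3 valve=9
After 9 (craft valve): silk=2 stone=5 tin=3 valve=12
After 10 (gather 6 gold): gold=6 silk=2 stone=5 tin=3 valve=12
After 11 (gather 4 gold): gold=10 silk=2 stone=5 tin=3 valve=12
After 12 (gather 10 gold): gold=20 silk=2 stone=5 tin=3 valve=12
After 13 (gather 3 silk): gold=20 silk=5 stone=5 tin=3 valve=12
After 14 (craft valve): gold=20 silk=2 stone=3 tin=3 valve=15
After 15 (consume 1 tin): gold=20 silk=2 stone=3 tin=2 valve=15
After 16 (gather 10 stone): gold=20 silk=2 stone=13 tin=2 valve=15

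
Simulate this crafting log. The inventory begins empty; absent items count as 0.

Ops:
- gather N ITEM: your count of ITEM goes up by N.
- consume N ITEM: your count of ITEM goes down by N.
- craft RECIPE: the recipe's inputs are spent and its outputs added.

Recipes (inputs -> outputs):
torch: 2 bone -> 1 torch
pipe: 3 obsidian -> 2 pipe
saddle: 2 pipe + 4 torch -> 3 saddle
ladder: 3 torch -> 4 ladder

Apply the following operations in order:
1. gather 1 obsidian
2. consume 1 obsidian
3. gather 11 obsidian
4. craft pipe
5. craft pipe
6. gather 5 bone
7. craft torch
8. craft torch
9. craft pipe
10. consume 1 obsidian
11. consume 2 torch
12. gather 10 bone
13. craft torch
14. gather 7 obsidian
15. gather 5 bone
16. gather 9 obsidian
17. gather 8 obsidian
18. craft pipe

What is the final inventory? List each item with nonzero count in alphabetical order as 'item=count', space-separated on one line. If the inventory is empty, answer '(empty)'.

Answer: bone=14 obsidian=22 pipe=8 torch=1

Derivation:
After 1 (gather 1 obsidian): obsidian=1
After 2 (consume 1 obsidian): (empty)
After 3 (gather 11 obsidian): obsidian=11
After 4 (craft pipe): obsidian=8 pipe=2
After 5 (craft pipe): obsidian=5 pipe=4
After 6 (gather 5 bone): bone=5 obsidian=5 pipe=4
After 7 (craft torch): bone=3 obsidian=5 pipe=4 torch=1
After 8 (craft torch): bone=1 obsidian=5 pipe=4 torch=2
After 9 (craft pipe): bone=1 obsidian=2 pipe=6 torch=2
After 10 (consume 1 obsidian): bone=1 obsidian=1 pipe=6 torch=2
After 11 (consume 2 torch): bone=1 obsidian=1 pipe=6
After 12 (gather 10 bone): bone=11 obsidian=1 pipe=6
After 13 (craft torch): bone=9 obsidian=1 pipe=6 torch=1
After 14 (gather 7 obsidian): bone=9 obsidian=8 pipe=6 torch=1
After 15 (gather 5 bone): bone=14 obsidian=8 pipe=6 torch=1
After 16 (gather 9 obsidian): bone=14 obsidian=17 pipe=6 torch=1
After 17 (gather 8 obsidian): bone=14 obsidian=25 pipe=6 torch=1
After 18 (craft pipe): bone=14 obsidian=22 pipe=8 torch=1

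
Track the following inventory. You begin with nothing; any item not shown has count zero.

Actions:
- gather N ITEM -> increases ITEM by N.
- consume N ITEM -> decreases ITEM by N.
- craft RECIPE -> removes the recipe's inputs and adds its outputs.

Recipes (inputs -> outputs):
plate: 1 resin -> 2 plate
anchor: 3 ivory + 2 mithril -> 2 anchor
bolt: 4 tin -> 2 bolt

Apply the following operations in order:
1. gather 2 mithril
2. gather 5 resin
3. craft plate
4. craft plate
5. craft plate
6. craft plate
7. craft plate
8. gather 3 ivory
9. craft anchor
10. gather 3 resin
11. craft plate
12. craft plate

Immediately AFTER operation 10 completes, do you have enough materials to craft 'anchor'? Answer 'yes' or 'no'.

Answer: no

Derivation:
After 1 (gather 2 mithril): mithril=2
After 2 (gather 5 resin): mithril=2 resin=5
After 3 (craft plate): mithril=2 plate=2 resin=4
After 4 (craft plate): mithril=2 plate=4 resin=3
After 5 (craft plate): mithril=2 plate=6 resin=2
After 6 (craft plate): mithril=2 plate=8 resin=1
After 7 (craft plate): mithril=2 plate=10
After 8 (gather 3 ivory): ivory=3 mithril=2 plate=10
After 9 (craft anchor): anchor=2 plate=10
After 10 (gather 3 resin): anchor=2 plate=10 resin=3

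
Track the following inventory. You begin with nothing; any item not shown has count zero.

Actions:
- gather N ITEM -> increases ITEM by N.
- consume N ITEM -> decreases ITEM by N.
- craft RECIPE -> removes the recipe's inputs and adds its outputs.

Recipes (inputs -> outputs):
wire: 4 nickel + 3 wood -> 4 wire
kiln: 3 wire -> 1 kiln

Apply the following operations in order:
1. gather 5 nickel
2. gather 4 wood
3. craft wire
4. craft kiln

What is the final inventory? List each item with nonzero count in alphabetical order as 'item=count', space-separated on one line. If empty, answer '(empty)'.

Answer: kiln=1 nickel=1 wire=1 wood=1

Derivation:
After 1 (gather 5 nickel): nickel=5
After 2 (gather 4 wood): nickel=5 wood=4
After 3 (craft wire): nickel=1 wire=4 wood=1
After 4 (craft kiln): kiln=1 nickel=1 wire=1 wood=1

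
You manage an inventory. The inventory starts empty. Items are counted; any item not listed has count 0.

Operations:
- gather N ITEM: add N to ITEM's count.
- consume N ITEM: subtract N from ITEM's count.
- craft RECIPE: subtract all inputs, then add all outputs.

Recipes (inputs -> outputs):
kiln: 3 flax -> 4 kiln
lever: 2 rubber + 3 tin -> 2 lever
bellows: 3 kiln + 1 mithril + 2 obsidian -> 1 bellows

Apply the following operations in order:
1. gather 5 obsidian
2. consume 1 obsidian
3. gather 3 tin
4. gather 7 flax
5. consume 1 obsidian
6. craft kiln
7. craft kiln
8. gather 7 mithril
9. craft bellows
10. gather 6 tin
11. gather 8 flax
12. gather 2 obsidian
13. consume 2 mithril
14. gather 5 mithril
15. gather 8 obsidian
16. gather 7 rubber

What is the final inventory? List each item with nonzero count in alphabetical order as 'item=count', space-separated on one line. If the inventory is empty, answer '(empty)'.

Answer: bellows=1 flax=9 kiln=5 mithril=9 obsidian=11 rubber=7 tin=9

Derivation:
After 1 (gather 5 obsidian): obsidian=5
After 2 (consume 1 obsidian): obsidian=4
After 3 (gather 3 tin): obsidian=4 tin=3
After 4 (gather 7 flax): flax=7 obsidian=4 tin=3
After 5 (consume 1 obsidian): flax=7 obsidian=3 tin=3
After 6 (craft kiln): flax=4 kiln=4 obsidian=3 tin=3
After 7 (craft kiln): flax=1 kiln=8 obsidian=3 tin=3
After 8 (gather 7 mithril): flax=1 kiln=8 mithril=7 obsidian=3 tin=3
After 9 (craft bellows): bellows=1 flax=1 kiln=5 mithril=6 obsidian=1 tin=3
After 10 (gather 6 tin): bellows=1 flax=1 kiln=5 mithril=6 obsidian=1 tin=9
After 11 (gather 8 flax): bellows=1 flax=9 kiln=5 mithril=6 obsidian=1 tin=9
After 12 (gather 2 obsidian): bellows=1 flax=9 kiln=5 mithril=6 obsidian=3 tin=9
After 13 (consume 2 mithril): bellows=1 flax=9 kiln=5 mithril=4 obsidian=3 tin=9
After 14 (gather 5 mithril): bellows=1 flax=9 kiln=5 mithril=9 obsidian=3 tin=9
After 15 (gather 8 obsidian): bellows=1 flax=9 kiln=5 mithril=9 obsidian=11 tin=9
After 16 (gather 7 rubber): bellows=1 flax=9 kiln=5 mithril=9 obsidian=11 rubber=7 tin=9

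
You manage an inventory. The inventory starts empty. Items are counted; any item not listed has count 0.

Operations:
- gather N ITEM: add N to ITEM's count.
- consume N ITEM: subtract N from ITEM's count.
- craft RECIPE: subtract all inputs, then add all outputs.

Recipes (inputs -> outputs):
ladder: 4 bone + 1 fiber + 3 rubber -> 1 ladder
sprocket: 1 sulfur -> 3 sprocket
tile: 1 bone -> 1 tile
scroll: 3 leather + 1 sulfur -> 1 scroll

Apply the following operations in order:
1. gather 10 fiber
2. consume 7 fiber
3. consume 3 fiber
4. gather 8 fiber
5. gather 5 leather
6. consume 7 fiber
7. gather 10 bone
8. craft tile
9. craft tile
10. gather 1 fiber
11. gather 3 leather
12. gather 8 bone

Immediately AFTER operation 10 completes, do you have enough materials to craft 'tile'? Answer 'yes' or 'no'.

After 1 (gather 10 fiber): fiber=10
After 2 (consume 7 fiber): fiber=3
After 3 (consume 3 fiber): (empty)
After 4 (gather 8 fiber): fiber=8
After 5 (gather 5 leather): fiber=8 leather=5
After 6 (consume 7 fiber): fiber=1 leather=5
After 7 (gather 10 bone): bone=10 fiber=1 leather=5
After 8 (craft tile): bone=9 fiber=1 leather=5 tile=1
After 9 (craft tile): bone=8 fiber=1 leather=5 tile=2
After 10 (gather 1 fiber): bone=8 fiber=2 leather=5 tile=2

Answer: yes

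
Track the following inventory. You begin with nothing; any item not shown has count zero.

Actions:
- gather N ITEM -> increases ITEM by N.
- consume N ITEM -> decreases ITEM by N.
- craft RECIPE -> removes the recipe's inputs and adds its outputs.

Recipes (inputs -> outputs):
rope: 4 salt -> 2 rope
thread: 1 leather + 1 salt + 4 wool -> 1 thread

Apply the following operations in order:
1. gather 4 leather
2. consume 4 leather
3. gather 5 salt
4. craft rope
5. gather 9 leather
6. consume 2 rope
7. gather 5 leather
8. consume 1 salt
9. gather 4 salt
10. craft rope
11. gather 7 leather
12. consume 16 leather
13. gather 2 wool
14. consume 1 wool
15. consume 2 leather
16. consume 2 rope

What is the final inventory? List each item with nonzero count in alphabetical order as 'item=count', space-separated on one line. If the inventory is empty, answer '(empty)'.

After 1 (gather 4 leather): leather=4
After 2 (consume 4 leather): (empty)
After 3 (gather 5 salt): salt=5
After 4 (craft rope): rope=2 salt=1
After 5 (gather 9 leather): leather=9 rope=2 salt=1
After 6 (consume 2 rope): leather=9 salt=1
After 7 (gather 5 leather): leather=14 salt=1
After 8 (consume 1 salt): leather=14
After 9 (gather 4 salt): leather=14 salt=4
After 10 (craft rope): leather=14 rope=2
After 11 (gather 7 leather): leather=21 rope=2
After 12 (consume 16 leather): leather=5 rope=2
After 13 (gather 2 wool): leather=5 rope=2 wool=2
After 14 (consume 1 wool): leather=5 rope=2 wool=1
After 15 (consume 2 leather): leather=3 rope=2 wool=1
After 16 (consume 2 rope): leather=3 wool=1

Answer: leather=3 wool=1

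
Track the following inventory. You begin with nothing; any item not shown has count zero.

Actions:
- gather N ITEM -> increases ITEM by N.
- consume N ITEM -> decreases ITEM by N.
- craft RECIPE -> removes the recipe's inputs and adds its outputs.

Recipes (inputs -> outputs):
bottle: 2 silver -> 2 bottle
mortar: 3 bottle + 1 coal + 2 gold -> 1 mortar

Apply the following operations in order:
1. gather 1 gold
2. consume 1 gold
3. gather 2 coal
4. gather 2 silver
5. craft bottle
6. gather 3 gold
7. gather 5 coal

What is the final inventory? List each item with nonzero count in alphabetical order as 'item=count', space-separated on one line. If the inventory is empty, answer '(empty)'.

Answer: bottle=2 coal=7 gold=3

Derivation:
After 1 (gather 1 gold): gold=1
After 2 (consume 1 gold): (empty)
After 3 (gather 2 coal): coal=2
After 4 (gather 2 silver): coal=2 silver=2
After 5 (craft bottle): bottle=2 coal=2
After 6 (gather 3 gold): bottle=2 coal=2 gold=3
After 7 (gather 5 coal): bottle=2 coal=7 gold=3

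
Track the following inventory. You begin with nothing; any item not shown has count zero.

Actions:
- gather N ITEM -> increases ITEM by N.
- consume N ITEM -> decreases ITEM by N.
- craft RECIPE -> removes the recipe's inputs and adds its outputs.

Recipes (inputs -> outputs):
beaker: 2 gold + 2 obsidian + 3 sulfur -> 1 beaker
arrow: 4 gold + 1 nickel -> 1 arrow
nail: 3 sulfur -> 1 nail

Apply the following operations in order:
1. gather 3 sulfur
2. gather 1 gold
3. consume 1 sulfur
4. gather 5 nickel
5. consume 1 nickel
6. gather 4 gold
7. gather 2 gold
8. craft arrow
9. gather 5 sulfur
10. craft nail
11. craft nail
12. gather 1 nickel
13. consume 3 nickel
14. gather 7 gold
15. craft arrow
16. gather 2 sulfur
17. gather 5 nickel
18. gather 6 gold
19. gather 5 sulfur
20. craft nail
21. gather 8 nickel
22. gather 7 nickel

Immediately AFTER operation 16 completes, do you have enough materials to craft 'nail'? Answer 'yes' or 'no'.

Answer: yes

Derivation:
After 1 (gather 3 sulfur): sulfur=3
After 2 (gather 1 gold): gold=1 sulfur=3
After 3 (consume 1 sulfur): gold=1 sulfur=2
After 4 (gather 5 nickel): gold=1 nickel=5 sulfur=2
After 5 (consume 1 nickel): gold=1 nickel=4 sulfur=2
After 6 (gather 4 gold): gold=5 nickel=4 sulfur=2
After 7 (gather 2 gold): gold=7 nickel=4 sulfur=2
After 8 (craft arrow): arrow=1 gold=3 nickel=3 sulfur=2
After 9 (gather 5 sulfur): arrow=1 gold=3 nickel=3 sulfur=7
After 10 (craft nail): arrow=1 gold=3 nail=1 nickel=3 sulfur=4
After 11 (craft nail): arrow=1 gold=3 nail=2 nickel=3 sulfur=1
After 12 (gather 1 nickel): arrow=1 gold=3 nail=2 nickel=4 sulfur=1
After 13 (consume 3 nickel): arrow=1 gold=3 nail=2 nickel=1 sulfur=1
After 14 (gather 7 gold): arrow=1 gold=10 nail=2 nickel=1 sulfur=1
After 15 (craft arrow): arrow=2 gold=6 nail=2 sulfur=1
After 16 (gather 2 sulfur): arrow=2 gold=6 nail=2 sulfur=3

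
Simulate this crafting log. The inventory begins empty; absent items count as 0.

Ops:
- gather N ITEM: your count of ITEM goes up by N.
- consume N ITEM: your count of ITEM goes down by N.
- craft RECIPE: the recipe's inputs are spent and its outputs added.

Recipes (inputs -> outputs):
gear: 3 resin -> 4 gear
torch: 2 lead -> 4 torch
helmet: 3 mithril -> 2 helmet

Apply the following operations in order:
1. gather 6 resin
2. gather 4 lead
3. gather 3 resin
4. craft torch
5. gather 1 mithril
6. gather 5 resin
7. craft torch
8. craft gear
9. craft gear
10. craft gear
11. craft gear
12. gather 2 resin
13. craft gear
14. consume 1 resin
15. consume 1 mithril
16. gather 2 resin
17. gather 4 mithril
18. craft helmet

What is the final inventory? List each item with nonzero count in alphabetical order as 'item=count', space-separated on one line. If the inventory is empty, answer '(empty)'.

After 1 (gather 6 resin): resin=6
After 2 (gather 4 lead): lead=4 resin=6
After 3 (gather 3 resin): lead=4 resin=9
After 4 (craft torch): lead=2 resin=9 torch=4
After 5 (gather 1 mithril): lead=2 mithril=1 resin=9 torch=4
After 6 (gather 5 resin): lead=2 mithril=1 resin=14 torch=4
After 7 (craft torch): mithril=1 resin=14 torch=8
After 8 (craft gear): gear=4 mithril=1 resin=11 torch=8
After 9 (craft gear): gear=8 mithril=1 resin=8 torch=8
After 10 (craft gear): gear=12 mithril=1 resin=5 torch=8
After 11 (craft gear): gear=16 mithril=1 resin=2 torch=8
After 12 (gather 2 resin): gear=16 mithril=1 resin=4 torch=8
After 13 (craft gear): gear=20 mithril=1 resin=1 torch=8
After 14 (consume 1 resin): gear=20 mithril=1 torch=8
After 15 (consume 1 mithril): gear=20 torch=8
After 16 (gather 2 resin): gear=20 resin=2 torch=8
After 17 (gather 4 mithril): gear=20 mithril=4 resin=2 torch=8
After 18 (craft helmet): gear=20 helmet=2 mithril=1 resin=2 torch=8

Answer: gear=20 helmet=2 mithril=1 resin=2 torch=8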